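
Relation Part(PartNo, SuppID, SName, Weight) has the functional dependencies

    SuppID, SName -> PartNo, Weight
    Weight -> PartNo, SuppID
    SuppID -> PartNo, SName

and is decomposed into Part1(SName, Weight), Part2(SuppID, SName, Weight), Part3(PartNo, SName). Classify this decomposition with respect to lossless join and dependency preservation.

lossy and not dependency-preserving

Lossless test (chase): Rows 1 and 2 agree on Weight; apply Weight→PartNo, SuppID and equate their PartNo, SuppID entries. No row becomes fully distinguished — the join is lossy.
Dependency preservation: the restricted closure of {SuppID, SName} across the fragments never reaches {PartNo, Weight}, so SuppID, SName → PartNo, Weight cannot be enforced without a join — not preserved.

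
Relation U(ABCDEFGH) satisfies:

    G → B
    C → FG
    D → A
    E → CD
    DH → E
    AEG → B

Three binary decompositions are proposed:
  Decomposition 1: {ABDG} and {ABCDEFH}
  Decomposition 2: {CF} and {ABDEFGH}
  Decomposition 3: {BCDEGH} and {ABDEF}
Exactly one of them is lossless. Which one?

Decomposition 3

Decomposition 1: common = {ABD}, closure = {ABD} → lossy.
Decomposition 2: common = {F}, closure = {F} → lossy.
Decomposition 3: common = {BDE}, closure = {ABCDEFG} → lossless.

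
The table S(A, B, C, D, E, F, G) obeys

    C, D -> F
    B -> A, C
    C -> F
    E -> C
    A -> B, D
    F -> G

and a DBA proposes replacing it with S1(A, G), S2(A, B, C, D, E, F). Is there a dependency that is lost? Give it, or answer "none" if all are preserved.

F -> G

Check F → G: no single fragment contains all of {F, G}, and the restricted closure of {F} across the fragments never reaches {G}.
C, D → F is preserved.
B → A, C is preserved.
C → F is preserved.
E → C is preserved.
A → B, D is preserved.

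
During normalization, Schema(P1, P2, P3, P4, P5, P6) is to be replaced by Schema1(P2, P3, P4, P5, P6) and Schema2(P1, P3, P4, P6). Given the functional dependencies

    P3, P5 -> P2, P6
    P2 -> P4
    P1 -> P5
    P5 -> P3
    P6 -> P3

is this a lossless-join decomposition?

No

Common attributes: Schema1 ∩ Schema2 = {P3, P4, P6}.
No dependency enlarges {P3, P4, P6}, so (P3, P4, P6)⁺ = {P3, P4, P6}.
The closure contains neither all of Schema1 = {P2, P3, P4, P5, P6} nor all of Schema2 = {P1, P3, P4, P6}, so the common attributes are not a superkey of either fragment. The join is lossy.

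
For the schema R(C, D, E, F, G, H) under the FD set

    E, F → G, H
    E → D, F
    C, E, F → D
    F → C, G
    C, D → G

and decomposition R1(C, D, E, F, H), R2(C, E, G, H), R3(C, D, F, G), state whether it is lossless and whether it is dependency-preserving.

Lossless test (chase): Rows 1 and 2 agree on E; apply E→D, F and equate their D, F entries. Rows 1 and 2 agree on F; apply F→C, G and equate their C, G entries. Row 1 is now all distinguished symbols — the join is lossless.
Dependency preservation: E, F → G, H is not contained in any single fragment, but the restricted closure of its left-hand side across the fragments still reaches the right-hand side; the remaining FDs each lie inside some fragment. All dependencies are preserved.

lossless and dependency-preserving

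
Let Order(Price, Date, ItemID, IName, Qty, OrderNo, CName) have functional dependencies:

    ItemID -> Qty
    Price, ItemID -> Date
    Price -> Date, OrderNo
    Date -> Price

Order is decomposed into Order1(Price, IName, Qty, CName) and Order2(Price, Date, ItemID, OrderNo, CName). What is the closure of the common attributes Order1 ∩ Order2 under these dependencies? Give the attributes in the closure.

Price, Date, OrderNo, CName

Order1 ∩ Order2 = {Price, CName}.
Price → Date, OrderNo applies, adding Date, OrderNo
Closure: {Price, Date, OrderNo, CName}.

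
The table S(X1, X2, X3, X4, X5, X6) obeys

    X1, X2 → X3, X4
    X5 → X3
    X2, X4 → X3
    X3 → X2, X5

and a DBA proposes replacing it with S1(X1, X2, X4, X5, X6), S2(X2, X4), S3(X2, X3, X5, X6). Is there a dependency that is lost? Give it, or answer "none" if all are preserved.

X1, X2 → X3, X4: restricted closure across fragments reaches X3, X4.
X5 → X3 lies within S3.
X2, X4 → X3: restricted closure across fragments reaches X3.
X3 → X2, X5 lies within S3.
Every dependency is enforceable on the fragments, so the decomposition is dependency-preserving.

none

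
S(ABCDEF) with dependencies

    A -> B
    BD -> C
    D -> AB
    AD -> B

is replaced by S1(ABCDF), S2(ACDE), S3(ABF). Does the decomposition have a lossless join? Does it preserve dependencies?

Lossless test (chase): Rows 1 and 2 agree on A; apply A→B and equate their B entries. No row becomes fully distinguished — the join is lossy.
Dependency preservation: every FD's attributes lie within a single fragment, so each can be enforced locally — preserved.

lossy but dependency-preserving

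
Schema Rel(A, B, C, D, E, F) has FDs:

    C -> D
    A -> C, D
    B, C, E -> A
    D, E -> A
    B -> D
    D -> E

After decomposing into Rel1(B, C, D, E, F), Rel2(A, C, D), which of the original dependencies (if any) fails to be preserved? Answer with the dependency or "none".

C → D lies within Rel1.
A → C, D lies within Rel2.
B, C, E → A: restricted closure across fragments reaches A.
D, E → A: restricted closure across fragments reaches A.
B → D lies within Rel1.
D → E lies within Rel1.
Every dependency is enforceable on the fragments, so the decomposition is dependency-preserving.

none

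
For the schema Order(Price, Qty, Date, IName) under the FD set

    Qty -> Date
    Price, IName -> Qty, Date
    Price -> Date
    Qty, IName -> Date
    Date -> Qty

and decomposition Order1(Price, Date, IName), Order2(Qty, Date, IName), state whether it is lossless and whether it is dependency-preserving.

lossless and dependency-preserving

Lossless test: (Date, IName)⁺ = {Qty, Date, IName}, which contains all of one fragment — lossless.
Dependency preservation: Price, IName → Qty, Date is not contained in any single fragment, but the restricted closure of its left-hand side across the fragments still reaches the right-hand side; the remaining FDs each lie inside some fragment. All dependencies are preserved.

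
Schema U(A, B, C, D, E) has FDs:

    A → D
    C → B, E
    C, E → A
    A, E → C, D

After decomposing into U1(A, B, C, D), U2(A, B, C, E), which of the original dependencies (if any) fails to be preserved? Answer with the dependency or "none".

none

A → D lies within U1.
C → B, E lies within U2.
C, E → A lies within U2.
A, E → C, D: restricted closure across fragments reaches C, D.
Every dependency is enforceable on the fragments, so the decomposition is dependency-preserving.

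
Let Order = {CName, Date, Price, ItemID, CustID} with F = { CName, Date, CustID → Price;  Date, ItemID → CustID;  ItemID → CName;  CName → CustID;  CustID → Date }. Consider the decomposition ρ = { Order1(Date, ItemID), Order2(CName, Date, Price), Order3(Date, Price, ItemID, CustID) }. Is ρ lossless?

No

Chase test. Columns are CName, Date, Price, ItemID, CustID; row i has aⱼ where attribute j ∈ Orderi, else bᵢⱼ.
Initial tableau (one row per fragment):
  row 1: b11 a2 b13 a4 b15
  row 2: a1 a2 a3 b24 b25
  row 3: b31 a2 a3 a4 a5
Rows 1 and 3 agree on Date, ItemID; apply Date, ItemID→CustID and equate their CustID entries.
Rows 1 and 3 agree on ItemID; apply ItemID→CName and equate their CName entries.
Rows 1 and 3 agree on CName, Date, CustID; apply CName, Date, CustID→Price and equate their Price entries.
No row becomes fully distinguished — the join is lossy.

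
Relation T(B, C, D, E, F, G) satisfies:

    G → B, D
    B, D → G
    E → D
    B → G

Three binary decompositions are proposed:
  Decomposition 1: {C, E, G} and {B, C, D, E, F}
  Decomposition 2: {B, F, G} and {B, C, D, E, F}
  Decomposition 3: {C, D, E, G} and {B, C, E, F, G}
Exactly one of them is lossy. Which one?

Decomposition 1

Decomposition 1: common = {C, E}, closure = {C, D, E} → lossy.
Decomposition 2: common = {B, F}, closure = {B, D, F, G} → lossless.
Decomposition 3: common = {C, E, G}, closure = {B, C, D, E, G} → lossless.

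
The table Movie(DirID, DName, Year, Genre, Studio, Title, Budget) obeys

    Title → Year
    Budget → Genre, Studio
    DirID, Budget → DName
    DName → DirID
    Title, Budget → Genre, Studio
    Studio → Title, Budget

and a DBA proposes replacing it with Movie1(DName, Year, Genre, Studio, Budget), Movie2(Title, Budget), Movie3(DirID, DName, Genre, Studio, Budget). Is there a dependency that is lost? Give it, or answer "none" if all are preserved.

Title → Year

Check Title → Year: no single fragment contains all of {Year, Title}, and the restricted closure of {Title} across the fragments never reaches {Year}.
Budget → Genre, Studio is preserved.
DirID, Budget → DName is preserved.
DName → DirID is preserved.
Title, Budget → Genre, Studio is preserved.
Studio → Title, Budget is preserved.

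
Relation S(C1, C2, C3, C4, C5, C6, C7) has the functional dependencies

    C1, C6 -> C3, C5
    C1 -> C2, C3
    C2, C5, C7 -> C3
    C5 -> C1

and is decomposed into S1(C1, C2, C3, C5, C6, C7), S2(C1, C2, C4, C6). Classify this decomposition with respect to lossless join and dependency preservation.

lossy but dependency-preserving

Lossless test: (C1, C2, C6)⁺ = {C1, C2, C3, C5, C6}, which is a superkey of neither fragment — lossy.
Dependency preservation: every FD's attributes lie within a single fragment, so each can be enforced locally — preserved.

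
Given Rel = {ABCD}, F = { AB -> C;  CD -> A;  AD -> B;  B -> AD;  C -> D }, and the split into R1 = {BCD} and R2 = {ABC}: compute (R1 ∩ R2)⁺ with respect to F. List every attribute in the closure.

R1 ∩ R2 = {BC}.
B → AD applies, adding AD
Closure: {ABCD}.

ABCD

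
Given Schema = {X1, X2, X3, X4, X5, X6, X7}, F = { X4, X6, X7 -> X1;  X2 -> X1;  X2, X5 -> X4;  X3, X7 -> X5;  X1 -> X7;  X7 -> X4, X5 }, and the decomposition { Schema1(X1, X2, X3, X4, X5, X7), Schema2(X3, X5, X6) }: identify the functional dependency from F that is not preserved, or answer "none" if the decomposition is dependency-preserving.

Check X4, X6, X7 → X1: no single fragment contains all of {X1, X4, X6, X7}, and the restricted closure of {X4, X6, X7} across the fragments never reaches {X1}.
X2 → X1 is preserved.
X2, X5 → X4 is preserved.
X3, X7 → X5 is preserved.
X1 → X7 is preserved.
X7 → X4, X5 is preserved.

X4, X6, X7 -> X1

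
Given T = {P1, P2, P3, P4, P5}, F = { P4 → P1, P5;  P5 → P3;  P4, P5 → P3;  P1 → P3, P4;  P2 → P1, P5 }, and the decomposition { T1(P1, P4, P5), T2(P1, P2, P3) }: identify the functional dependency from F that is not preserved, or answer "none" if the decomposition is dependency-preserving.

P5 → P3

Check P5 → P3: no single fragment contains all of {P3, P5}, and the restricted closure of {P5} across the fragments never reaches {P3}.
P4 → P1, P5 is preserved.
P4, P5 → P3 is preserved.
P1 → P3, P4 is preserved.
P2 → P1, P5 is preserved.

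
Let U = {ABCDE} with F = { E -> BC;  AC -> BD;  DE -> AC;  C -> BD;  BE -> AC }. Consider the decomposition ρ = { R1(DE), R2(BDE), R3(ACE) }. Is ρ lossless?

Chase test. Columns are ABCDE; row i has aⱼ where attribute j ∈ Ri, else bᵢⱼ.
Initial tableau (one row per fragment):
  row 1: b11 b12 b13 a4 a5
  row 2: b21 a2 b23 a4 a5
  row 3: a1 b32 a3 b34 a5
Rows 1 and 2 agree on E; apply E→BC and equate their BC entries.
Rows 1 and 3 agree on E; apply E→BC and equate their BC entries.
Rows 1 and 2 agree on DE; apply DE→AC and equate their AC entries.
Rows 1 and 3 agree on C; apply C→BD and equate their BD entries.
Rows 1 and 3 agree on BE; apply BE→AC and equate their AC entries.
Row 1 is now all distinguished symbols — the join is lossless.

Yes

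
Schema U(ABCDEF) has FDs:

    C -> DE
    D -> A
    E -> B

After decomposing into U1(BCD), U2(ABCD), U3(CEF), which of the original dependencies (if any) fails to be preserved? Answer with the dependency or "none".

E -> B

Check E → B: no single fragment contains all of {BE}, and the restricted closure of {E} across the fragments never reaches {B}.
C → DE is preserved.
D → A is preserved.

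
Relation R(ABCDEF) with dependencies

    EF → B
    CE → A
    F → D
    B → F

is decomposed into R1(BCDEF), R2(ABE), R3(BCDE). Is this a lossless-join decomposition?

No

Chase test. Columns are ABCDEF; row i has aⱼ where attribute j ∈ Ri, else bᵢⱼ.
Initial tableau (one row per fragment):
  row 1: b11 a2 a3 a4 a5 a6
  row 2: a1 a2 b23 b24 a5 b26
  row 3: b31 a2 a3 a4 a5 b36
Rows 1 and 3 agree on CE; apply CE→A and equate their A entries.
Rows 1 and 2 agree on B; apply B→F and equate their F entries.
Rows 1 and 3 agree on B; apply B→F and equate their F entries.
Rows 1 and 2 agree on F; apply F→D and equate their D entries.
No row becomes fully distinguished — the join is lossy.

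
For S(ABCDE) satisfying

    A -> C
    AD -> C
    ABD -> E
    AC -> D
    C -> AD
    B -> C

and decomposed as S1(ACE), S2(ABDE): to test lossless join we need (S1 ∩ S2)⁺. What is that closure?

S1 ∩ S2 = {AE}.
A → C applies, adding C
AC → D applies, adding D
Closure: {ACDE}.

ACDE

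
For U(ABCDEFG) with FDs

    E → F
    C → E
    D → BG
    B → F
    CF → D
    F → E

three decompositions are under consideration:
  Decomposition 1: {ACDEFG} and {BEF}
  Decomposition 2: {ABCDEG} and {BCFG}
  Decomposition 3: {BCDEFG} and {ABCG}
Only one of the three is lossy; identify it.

Decomposition 1: common = {EF}, closure = {EF} → lossy.
Decomposition 2: common = {BCG}, closure = {BCDEFG} → lossless.
Decomposition 3: common = {BCG}, closure = {BCDEFG} → lossless.

Decomposition 1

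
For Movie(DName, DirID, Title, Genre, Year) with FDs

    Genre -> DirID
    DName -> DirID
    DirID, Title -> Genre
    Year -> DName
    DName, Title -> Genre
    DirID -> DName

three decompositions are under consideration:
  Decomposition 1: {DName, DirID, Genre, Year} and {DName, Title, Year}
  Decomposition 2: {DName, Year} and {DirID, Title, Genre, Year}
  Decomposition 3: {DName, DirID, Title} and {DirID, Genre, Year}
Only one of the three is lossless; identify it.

Decomposition 1: common = {DName, Year}, closure = {DName, DirID, Year} → lossy.
Decomposition 2: common = {Year}, closure = {DName, DirID, Year} → lossless.
Decomposition 3: common = {DirID}, closure = {DName, DirID} → lossy.

Decomposition 2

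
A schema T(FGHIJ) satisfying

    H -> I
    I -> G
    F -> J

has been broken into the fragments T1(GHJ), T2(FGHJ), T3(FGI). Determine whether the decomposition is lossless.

No

Chase test. Columns are FGHIJ; row i has aⱼ where attribute j ∈ Ti, else bᵢⱼ.
Initial tableau (one row per fragment):
  row 1: b11 a2 a3 b14 a5
  row 2: a1 a2 a3 b24 a5
  row 3: a1 a2 b33 a4 b35
Rows 1 and 2 agree on H; apply H→I and equate their I entries.
Rows 2 and 3 agree on F; apply F→J and equate their J entries.
No row becomes fully distinguished — the join is lossy.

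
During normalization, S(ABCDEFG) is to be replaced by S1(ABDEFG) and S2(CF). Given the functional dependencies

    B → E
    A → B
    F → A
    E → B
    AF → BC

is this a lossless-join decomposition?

Yes

Common attributes: S1 ∩ S2 = {F}.
Closure of {F}: F → A applies, adding A; AF → BC applies, adding BC; B → E applies, adding E. So (F)⁺ = {ABCEF}.
This closure contains every attribute of S2, so S1 ∩ S2 → S2. The join is lossless.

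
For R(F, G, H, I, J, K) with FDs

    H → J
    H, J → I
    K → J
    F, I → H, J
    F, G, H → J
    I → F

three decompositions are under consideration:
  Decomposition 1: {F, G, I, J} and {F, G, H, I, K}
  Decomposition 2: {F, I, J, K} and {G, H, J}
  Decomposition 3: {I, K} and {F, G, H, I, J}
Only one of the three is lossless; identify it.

Decomposition 1: common = {F, G, I}, closure = {F, G, H, I, J} → lossless.
Decomposition 2: common = {J}, closure = {J} → lossy.
Decomposition 3: common = {I}, closure = {F, H, I, J} → lossy.

Decomposition 1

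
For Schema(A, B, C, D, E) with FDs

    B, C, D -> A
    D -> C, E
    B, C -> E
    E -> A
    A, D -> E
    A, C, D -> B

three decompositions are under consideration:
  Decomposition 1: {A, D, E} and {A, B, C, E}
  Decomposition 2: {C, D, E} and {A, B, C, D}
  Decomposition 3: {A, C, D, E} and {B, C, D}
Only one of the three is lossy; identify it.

Decomposition 1: common = {A, E}, closure = {A, E} → lossy.
Decomposition 2: common = {C, D}, closure = {A, B, C, D, E} → lossless.
Decomposition 3: common = {C, D}, closure = {A, B, C, D, E} → lossless.

Decomposition 1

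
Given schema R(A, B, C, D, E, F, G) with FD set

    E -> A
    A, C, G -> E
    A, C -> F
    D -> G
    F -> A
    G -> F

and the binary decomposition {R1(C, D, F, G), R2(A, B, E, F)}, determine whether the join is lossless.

Common attributes: R1 ∩ R2 = {F}.
Closure of {F}: F → A applies, adding A. So (F)⁺ = {A, F}.
The closure contains neither all of R1 = {C, D, F, G} nor all of R2 = {A, B, E, F}, so the common attributes are not a superkey of either fragment. The join is lossy.

No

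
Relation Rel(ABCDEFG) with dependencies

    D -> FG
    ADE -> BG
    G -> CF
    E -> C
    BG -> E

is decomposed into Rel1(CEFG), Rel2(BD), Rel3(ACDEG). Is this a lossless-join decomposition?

Chase test. Columns are ABCDEFG; row i has aⱼ where attribute j ∈ Reli, else bᵢⱼ.
Initial tableau (one row per fragment):
  row 1: b11 b12 a3 b14 a5 a6 a7
  row 2: b21 a2 b23 a4 b25 b26 b27
  row 3: a1 b32 a3 a4 a5 b36 a7
Rows 2 and 3 agree on D; apply D→FG and equate their FG entries.
Rows 1 and 2 agree on G; apply G→CF and equate their CF entries.
No row becomes fully distinguished — the join is lossy.

No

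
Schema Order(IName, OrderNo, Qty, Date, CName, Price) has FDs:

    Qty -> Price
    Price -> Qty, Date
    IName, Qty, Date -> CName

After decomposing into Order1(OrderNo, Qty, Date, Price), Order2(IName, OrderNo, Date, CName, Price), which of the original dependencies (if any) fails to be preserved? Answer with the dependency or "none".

none

Qty → Price lies within Order1.
Price → Qty, Date lies within Order1.
IName, Qty, Date → CName: restricted closure across fragments reaches CName.
Every dependency is enforceable on the fragments, so the decomposition is dependency-preserving.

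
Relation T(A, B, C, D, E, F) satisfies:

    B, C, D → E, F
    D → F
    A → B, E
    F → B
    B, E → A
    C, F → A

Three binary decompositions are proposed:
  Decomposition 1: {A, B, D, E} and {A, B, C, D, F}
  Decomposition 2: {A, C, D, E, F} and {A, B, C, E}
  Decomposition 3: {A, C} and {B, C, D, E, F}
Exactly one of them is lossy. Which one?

Decomposition 1: common = {A, B, D}, closure = {A, B, D, E, F} → lossless.
Decomposition 2: common = {A, C, E}, closure = {A, B, C, E} → lossless.
Decomposition 3: common = {C}, closure = {C} → lossy.

Decomposition 3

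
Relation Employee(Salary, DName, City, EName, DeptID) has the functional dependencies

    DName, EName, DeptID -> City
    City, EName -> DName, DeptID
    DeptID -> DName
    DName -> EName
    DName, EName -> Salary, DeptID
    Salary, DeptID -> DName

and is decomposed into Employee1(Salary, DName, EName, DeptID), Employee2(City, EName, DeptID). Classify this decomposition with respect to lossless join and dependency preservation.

Lossless test: (EName, DeptID)⁺ = {Salary, DName, City, EName, DeptID}, which contains all of one fragment — lossless.
Dependency preservation: DName, EName, DeptID → City; City, EName → DName, DeptID are not contained in any single fragment, but the restricted closure of each left-hand side across the fragments still reaches the right-hand side; the remaining FDs each lie inside some fragment. All dependencies are preserved.

lossless and dependency-preserving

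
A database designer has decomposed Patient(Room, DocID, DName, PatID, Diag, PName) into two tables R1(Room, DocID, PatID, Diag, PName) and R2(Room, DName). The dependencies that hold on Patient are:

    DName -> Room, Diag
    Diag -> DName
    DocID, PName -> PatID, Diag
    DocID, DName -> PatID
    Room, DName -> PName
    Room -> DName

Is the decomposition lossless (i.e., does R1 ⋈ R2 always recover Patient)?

Common attributes: R1 ∩ R2 = {Room}.
Closure of {Room}: Room → DName applies, adding DName; DName → Room, Diag applies, adding Diag; Room, DName → PName applies, adding PName. So (Room)⁺ = {Room, DName, Diag, PName}.
This closure contains every attribute of R2, so R1 ∩ R2 → R2. The join is lossless.

Yes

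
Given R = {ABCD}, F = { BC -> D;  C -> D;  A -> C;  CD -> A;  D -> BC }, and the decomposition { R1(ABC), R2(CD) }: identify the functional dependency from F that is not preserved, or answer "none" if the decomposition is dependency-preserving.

none

BC → D: restricted closure across fragments reaches D.
C → D lies within R2.
A → C lies within R1.
CD → A: restricted closure across fragments reaches A.
D → BC: restricted closure across fragments reaches BC.
Every dependency is enforceable on the fragments, so the decomposition is dependency-preserving.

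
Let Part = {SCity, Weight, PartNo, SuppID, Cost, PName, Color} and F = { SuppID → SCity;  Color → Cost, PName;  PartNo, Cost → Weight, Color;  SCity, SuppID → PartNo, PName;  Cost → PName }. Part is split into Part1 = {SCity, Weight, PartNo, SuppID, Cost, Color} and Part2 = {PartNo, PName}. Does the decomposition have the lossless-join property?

Common attributes: Part1 ∩ Part2 = {PartNo}.
No dependency enlarges {PartNo}, so (PartNo)⁺ = {PartNo}.
The closure contains neither all of Part1 = {SCity, Weight, PartNo, SuppID, Cost, Color} nor all of Part2 = {PartNo, PName}, so the common attributes are not a superkey of either fragment. The join is lossy.

No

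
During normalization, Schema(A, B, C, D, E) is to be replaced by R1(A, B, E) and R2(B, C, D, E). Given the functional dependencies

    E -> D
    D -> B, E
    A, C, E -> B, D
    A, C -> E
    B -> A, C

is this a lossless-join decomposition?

Common attributes: R1 ∩ R2 = {B, E}.
Closure of {B, E}: E → D applies, adding D; B → A, C applies, adding A, C. So (B, E)⁺ = {A, B, C, D, E}.
This closure contains every attribute of R1, so R1 ∩ R2 → R1. The join is lossless.

Yes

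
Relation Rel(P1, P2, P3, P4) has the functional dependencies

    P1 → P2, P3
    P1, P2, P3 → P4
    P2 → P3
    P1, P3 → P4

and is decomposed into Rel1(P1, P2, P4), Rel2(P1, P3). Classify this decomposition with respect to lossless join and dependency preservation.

Lossless test: (P1)⁺ = {P1, P2, P3, P4}, which contains all of one fragment — lossless.
Dependency preservation: the restricted closure of {P2} across the fragments never reaches {P3}, so P2 → P3 cannot be enforced without a join — not preserved.

lossless but not dependency-preserving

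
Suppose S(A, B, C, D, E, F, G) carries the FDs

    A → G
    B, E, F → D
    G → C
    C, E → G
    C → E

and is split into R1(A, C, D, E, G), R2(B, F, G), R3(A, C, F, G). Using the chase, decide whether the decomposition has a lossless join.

No

Chase test. Columns are A, B, C, D, E, F, G; row i has aⱼ where attribute j ∈ Ri, else bᵢⱼ.
Initial tableau (one row per fragment):
  row 1: a1 b12 a3 a4 a5 b16 a7
  row 2: b21 a2 b23 b24 b25 a6 a7
  row 3: a1 b32 a3 b34 b35 a6 a7
Rows 1 and 2 agree on G; apply G→C and equate their C entries.
Rows 1 and 2 agree on C; apply C→E and equate their E entries.
Rows 1 and 3 agree on C; apply C→E and equate their E entries.
No row becomes fully distinguished — the join is lossy.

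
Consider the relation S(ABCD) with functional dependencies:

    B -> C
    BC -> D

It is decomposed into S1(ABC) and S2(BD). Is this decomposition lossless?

Yes

Common attributes: S1 ∩ S2 = {B}.
Closure of {B}: B → C applies, adding C; BC → D applies, adding D. So (B)⁺ = {BCD}.
This closure contains every attribute of S2, so S1 ∩ S2 → S2. The join is lossless.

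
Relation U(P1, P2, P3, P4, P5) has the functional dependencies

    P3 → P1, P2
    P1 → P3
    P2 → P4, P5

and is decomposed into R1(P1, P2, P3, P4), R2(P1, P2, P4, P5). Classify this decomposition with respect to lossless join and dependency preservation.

lossless and dependency-preserving

Lossless test: (P1, P2, P4)⁺ = {P1, P2, P3, P4, P5}, which contains all of one fragment — lossless.
Dependency preservation: every FD's attributes lie within a single fragment, so each can be enforced locally — preserved.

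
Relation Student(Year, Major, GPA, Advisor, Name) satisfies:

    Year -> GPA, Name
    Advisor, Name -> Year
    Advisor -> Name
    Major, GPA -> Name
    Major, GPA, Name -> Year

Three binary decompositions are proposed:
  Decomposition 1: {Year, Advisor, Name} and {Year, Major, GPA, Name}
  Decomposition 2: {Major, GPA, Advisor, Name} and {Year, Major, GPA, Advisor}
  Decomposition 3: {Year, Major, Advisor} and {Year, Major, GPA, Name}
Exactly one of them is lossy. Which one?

Decomposition 1

Decomposition 1: common = {Year, Name}, closure = {Year, GPA, Name} → lossy.
Decomposition 2: common = {Major, GPA, Advisor}, closure = {Year, Major, GPA, Advisor, Name} → lossless.
Decomposition 3: common = {Year, Major}, closure = {Year, Major, GPA, Name} → lossless.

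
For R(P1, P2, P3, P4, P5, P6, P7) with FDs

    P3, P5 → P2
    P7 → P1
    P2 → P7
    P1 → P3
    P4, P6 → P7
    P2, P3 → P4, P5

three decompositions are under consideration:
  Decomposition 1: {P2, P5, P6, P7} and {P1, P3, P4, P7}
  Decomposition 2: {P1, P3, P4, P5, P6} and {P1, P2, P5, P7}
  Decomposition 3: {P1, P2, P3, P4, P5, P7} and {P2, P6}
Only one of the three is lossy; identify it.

Decomposition 1: common = {P7}, closure = {P1, P3, P7} → lossy.
Decomposition 2: common = {P1, P5}, closure = {P1, P2, P3, P4, P5, P7} → lossless.
Decomposition 3: common = {P2}, closure = {P1, P2, P3, P4, P5, P7} → lossless.

Decomposition 1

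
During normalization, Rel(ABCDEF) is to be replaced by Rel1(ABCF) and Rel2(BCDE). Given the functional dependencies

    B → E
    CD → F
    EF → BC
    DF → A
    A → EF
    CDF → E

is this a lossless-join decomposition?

Common attributes: Rel1 ∩ Rel2 = {BC}.
Closure of {BC}: B → E applies, adding E. So (BC)⁺ = {BCE}.
The closure contains neither all of Rel1 = {ABCF} nor all of Rel2 = {BCDE}, so the common attributes are not a superkey of either fragment. The join is lossy.

No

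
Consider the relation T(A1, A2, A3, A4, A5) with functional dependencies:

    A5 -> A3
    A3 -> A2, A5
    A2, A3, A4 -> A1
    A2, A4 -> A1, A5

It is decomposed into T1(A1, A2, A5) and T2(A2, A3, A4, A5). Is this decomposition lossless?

No

Common attributes: T1 ∩ T2 = {A2, A5}.
Closure of {A2, A5}: A5 → A3 applies, adding A3. So (A2, A5)⁺ = {A2, A3, A5}.
The closure contains neither all of T1 = {A1, A2, A5} nor all of T2 = {A2, A3, A4, A5}, so the common attributes are not a superkey of either fragment. The join is lossy.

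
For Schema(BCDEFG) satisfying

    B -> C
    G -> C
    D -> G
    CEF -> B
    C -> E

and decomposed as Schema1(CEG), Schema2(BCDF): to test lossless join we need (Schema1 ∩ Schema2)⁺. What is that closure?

CE

Schema1 ∩ Schema2 = {C}.
C → E applies, adding E
Closure: {CE}.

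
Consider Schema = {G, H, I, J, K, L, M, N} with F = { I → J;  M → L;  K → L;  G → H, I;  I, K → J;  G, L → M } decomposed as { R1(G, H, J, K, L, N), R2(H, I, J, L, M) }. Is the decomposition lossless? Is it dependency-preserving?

lossy and not dependency-preserving

Lossless test: (H, J, L)⁺ = {H, J, L}, which is a superkey of neither fragment — lossy.
Dependency preservation: the restricted closure of {G} across the fragments never reaches {H, I}, so G → H, I cannot be enforced without a join — not preserved.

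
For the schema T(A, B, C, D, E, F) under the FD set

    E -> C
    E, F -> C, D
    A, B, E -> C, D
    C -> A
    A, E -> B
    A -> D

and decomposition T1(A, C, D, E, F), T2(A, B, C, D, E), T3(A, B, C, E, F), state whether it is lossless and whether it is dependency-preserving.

lossless and dependency-preserving

Lossless test (chase): Rows 1 and 3 agree on E, F; apply E, F→C, D and equate their C, D entries. Rows 1 and 2 agree on A, E; apply A, E→B and equate their B entries. Row 1 is now all distinguished symbols — the join is lossless.
Dependency preservation: every FD's attributes lie within a single fragment, so each can be enforced locally — preserved.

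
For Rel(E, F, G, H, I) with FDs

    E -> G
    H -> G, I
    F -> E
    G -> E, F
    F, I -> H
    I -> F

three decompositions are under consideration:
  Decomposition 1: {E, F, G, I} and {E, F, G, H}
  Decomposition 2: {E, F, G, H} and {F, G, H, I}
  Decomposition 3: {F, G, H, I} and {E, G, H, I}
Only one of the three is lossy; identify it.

Decomposition 1: common = {E, F, G}, closure = {E, F, G} → lossy.
Decomposition 2: common = {F, G, H}, closure = {E, F, G, H, I} → lossless.
Decomposition 3: common = {G, H, I}, closure = {E, F, G, H, I} → lossless.

Decomposition 1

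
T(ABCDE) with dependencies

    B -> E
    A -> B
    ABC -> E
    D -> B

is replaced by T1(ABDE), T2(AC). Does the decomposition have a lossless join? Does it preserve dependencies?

lossy but dependency-preserving

Lossless test: (A)⁺ = {ABE}, which is a superkey of neither fragment — lossy.
Dependency preservation: ABC → E is not contained in any single fragment, but the restricted closure of its left-hand side across the fragments still reaches the right-hand side; the remaining FDs each lie inside some fragment. All dependencies are preserved.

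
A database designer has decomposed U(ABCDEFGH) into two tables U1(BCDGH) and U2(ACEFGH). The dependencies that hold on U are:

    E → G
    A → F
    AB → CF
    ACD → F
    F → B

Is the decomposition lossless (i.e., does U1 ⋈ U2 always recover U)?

Common attributes: U1 ∩ U2 = {CGH}.
No dependency enlarges {CGH}, so (CGH)⁺ = {CGH}.
The closure contains neither all of U1 = {BCDGH} nor all of U2 = {ACEFGH}, so the common attributes are not a superkey of either fragment. The join is lossy.

No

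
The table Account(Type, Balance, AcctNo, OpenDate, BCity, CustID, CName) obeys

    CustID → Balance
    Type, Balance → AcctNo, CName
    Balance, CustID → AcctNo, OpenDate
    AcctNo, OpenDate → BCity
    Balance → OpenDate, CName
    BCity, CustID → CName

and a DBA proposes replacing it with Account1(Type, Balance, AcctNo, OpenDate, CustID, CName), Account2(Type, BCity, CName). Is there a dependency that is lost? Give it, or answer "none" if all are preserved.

Check AcctNo, OpenDate → BCity: no single fragment contains all of {AcctNo, OpenDate, BCity}, and the restricted closure of {AcctNo, OpenDate} across the fragments never reaches {BCity}.
CustID → Balance is preserved.
Type, Balance → AcctNo, CName is preserved.
Balance, CustID → AcctNo, OpenDate is preserved.
Balance → OpenDate, CName is preserved.
BCity, CustID → CName is preserved.

AcctNo, OpenDate → BCity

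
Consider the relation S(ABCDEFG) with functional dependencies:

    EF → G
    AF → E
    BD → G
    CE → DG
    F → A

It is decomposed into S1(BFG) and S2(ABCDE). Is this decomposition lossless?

No

Common attributes: S1 ∩ S2 = {B}.
No dependency enlarges {B}, so (B)⁺ = {B}.
The closure contains neither all of S1 = {BFG} nor all of S2 = {ABCDE}, so the common attributes are not a superkey of either fragment. The join is lossy.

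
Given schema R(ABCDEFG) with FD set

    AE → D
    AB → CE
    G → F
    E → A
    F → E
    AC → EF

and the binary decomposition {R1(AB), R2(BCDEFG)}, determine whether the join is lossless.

Common attributes: R1 ∩ R2 = {B}.
No dependency enlarges {B}, so (B)⁺ = {B}.
The closure contains neither all of R1 = {AB} nor all of R2 = {BCDEFG}, so the common attributes are not a superkey of either fragment. The join is lossy.

No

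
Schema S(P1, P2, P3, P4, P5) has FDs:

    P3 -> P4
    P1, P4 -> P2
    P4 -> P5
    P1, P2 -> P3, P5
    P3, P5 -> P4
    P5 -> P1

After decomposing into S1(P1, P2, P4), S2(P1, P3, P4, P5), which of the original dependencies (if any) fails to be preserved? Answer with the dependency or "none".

P3 → P4 lies within S2.
P1, P4 → P2 lies within S1.
P4 → P5 lies within S2.
P1, P2 → P3, P5: restricted closure across fragments reaches P3, P5.
P3, P5 → P4 lies within S2.
P5 → P1 lies within S2.
Every dependency is enforceable on the fragments, so the decomposition is dependency-preserving.

none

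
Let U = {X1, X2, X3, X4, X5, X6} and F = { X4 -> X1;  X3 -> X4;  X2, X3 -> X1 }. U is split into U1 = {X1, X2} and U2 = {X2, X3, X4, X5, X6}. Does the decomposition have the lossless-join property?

No

Common attributes: U1 ∩ U2 = {X2}.
No dependency enlarges {X2}, so (X2)⁺ = {X2}.
The closure contains neither all of U1 = {X1, X2} nor all of U2 = {X2, X3, X4, X5, X6}, so the common attributes are not a superkey of either fragment. The join is lossy.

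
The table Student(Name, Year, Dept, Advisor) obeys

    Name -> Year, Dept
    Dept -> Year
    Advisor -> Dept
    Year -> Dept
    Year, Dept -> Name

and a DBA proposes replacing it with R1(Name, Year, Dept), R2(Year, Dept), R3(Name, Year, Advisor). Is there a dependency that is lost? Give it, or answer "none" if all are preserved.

none

Name → Year, Dept lies within R1.
Dept → Year lies within R1.
Advisor → Dept: restricted closure across fragments reaches Dept.
Year → Dept lies within R1.
Year, Dept → Name lies within R1.
Every dependency is enforceable on the fragments, so the decomposition is dependency-preserving.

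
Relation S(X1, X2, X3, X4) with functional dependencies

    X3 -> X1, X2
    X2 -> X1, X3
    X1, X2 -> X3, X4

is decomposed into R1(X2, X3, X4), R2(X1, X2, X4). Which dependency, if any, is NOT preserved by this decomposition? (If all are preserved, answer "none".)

X3 → X1, X2: restricted closure across fragments reaches X1, X2.
X2 → X1, X3: restricted closure across fragments reaches X1, X3.
X1, X2 → X3, X4: restricted closure across fragments reaches X3, X4.
Every dependency is enforceable on the fragments, so the decomposition is dependency-preserving.

none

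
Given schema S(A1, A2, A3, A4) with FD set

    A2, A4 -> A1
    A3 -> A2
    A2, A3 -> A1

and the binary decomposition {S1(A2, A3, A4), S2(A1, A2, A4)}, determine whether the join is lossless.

Common attributes: S1 ∩ S2 = {A2, A4}.
Closure of {A2, A4}: A2, A4 → A1 applies, adding A1. So (A2, A4)⁺ = {A1, A2, A4}.
This closure contains every attribute of S2, so S1 ∩ S2 → S2. The join is lossless.

Yes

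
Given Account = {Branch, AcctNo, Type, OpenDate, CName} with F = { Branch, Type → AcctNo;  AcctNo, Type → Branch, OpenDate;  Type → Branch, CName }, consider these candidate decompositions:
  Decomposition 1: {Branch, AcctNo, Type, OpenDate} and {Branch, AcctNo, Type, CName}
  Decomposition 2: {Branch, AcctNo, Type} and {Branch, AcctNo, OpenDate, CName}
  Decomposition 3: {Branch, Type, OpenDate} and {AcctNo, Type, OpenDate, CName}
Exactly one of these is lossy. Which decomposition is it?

Decomposition 1: common = {Branch, AcctNo, Type}, closure = {Branch, AcctNo, Type, OpenDate, CName} → lossless.
Decomposition 2: common = {Branch, AcctNo}, closure = {Branch, AcctNo} → lossy.
Decomposition 3: common = {Type, OpenDate}, closure = {Branch, AcctNo, Type, OpenDate, CName} → lossless.

Decomposition 2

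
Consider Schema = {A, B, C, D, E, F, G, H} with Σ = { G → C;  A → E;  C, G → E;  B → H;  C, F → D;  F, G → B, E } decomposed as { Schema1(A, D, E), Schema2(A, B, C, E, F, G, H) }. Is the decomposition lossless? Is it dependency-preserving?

Lossless test: (A, E)⁺ = {A, E}, which is a superkey of neither fragment — lossy.
Dependency preservation: the restricted closure of {C, F} across the fragments never reaches {D}, so C, F → D cannot be enforced without a join — not preserved.

lossy and not dependency-preserving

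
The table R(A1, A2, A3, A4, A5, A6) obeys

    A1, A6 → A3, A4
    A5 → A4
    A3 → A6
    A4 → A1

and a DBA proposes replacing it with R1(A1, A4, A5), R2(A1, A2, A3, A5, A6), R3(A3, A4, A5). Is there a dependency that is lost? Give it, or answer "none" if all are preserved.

Check A1, A6 → A3, A4: no single fragment contains all of {A1, A3, A4, A6}, and the restricted closure of {A1, A6} across the fragments never reaches {A3, A4}.
A5 → A4 is preserved.
A3 → A6 is preserved.
A4 → A1 is preserved.

A1, A6 → A3, A4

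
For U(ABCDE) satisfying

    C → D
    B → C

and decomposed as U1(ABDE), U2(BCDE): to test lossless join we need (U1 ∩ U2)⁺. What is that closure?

U1 ∩ U2 = {BDE}.
B → C applies, adding C
Closure: {BCDE}.

BCDE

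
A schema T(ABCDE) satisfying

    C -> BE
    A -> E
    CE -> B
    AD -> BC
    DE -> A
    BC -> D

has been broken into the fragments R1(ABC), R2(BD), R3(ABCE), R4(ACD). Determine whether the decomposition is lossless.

Chase test. Columns are ABCDE; row i has aⱼ where attribute j ∈ Ri, else bᵢⱼ.
Initial tableau (one row per fragment):
  row 1: a1 a2 a3 b14 b15
  row 2: b21 a2 b23 a4 b25
  row 3: a1 a2 a3 b34 a5
  row 4: a1 b42 a3 a4 b45
Rows 1 and 3 agree on C; apply C→BE and equate their BE entries.
Rows 1 and 4 agree on C; apply C→BE and equate their BE entries.
Rows 1 and 3 agree on BC; apply BC→D and equate their D entries.
Rows 1 and 4 agree on BC; apply BC→D and equate their D entries.
Row 1 is now all distinguished symbols — the join is lossless.

Yes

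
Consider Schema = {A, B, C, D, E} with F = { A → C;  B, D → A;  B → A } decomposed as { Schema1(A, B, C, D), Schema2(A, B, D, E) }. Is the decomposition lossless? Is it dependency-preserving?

Lossless test: (A, B, D)⁺ = {A, B, C, D}, which contains all of one fragment — lossless.
Dependency preservation: every FD's attributes lie within a single fragment, so each can be enforced locally — preserved.

lossless and dependency-preserving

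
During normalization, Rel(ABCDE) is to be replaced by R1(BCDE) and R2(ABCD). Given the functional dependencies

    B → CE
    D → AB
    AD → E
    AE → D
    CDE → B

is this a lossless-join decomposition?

Yes

Common attributes: R1 ∩ R2 = {BCD}.
Closure of {BCD}: B → CE applies, adding E; D → AB applies, adding A. So (BCD)⁺ = {ABCDE}.
This closure contains every attribute of R1, so R1 ∩ R2 → R1. The join is lossless.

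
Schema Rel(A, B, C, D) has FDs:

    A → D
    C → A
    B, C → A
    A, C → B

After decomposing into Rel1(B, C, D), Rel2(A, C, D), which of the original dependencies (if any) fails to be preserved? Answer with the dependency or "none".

A → D lies within Rel2.
C → A lies within Rel2.
B, C → A: restricted closure across fragments reaches A.
A, C → B: restricted closure across fragments reaches B.
Every dependency is enforceable on the fragments, so the decomposition is dependency-preserving.

none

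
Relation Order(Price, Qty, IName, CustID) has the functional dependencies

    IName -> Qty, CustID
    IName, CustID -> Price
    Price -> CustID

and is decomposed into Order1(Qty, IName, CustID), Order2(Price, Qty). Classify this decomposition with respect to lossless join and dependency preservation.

lossy and not dependency-preserving

Lossless test: (Qty)⁺ = {Qty}, which is a superkey of neither fragment — lossy.
Dependency preservation: the restricted closure of {IName, CustID} across the fragments never reaches {Price}, so IName, CustID → Price cannot be enforced without a join — not preserved.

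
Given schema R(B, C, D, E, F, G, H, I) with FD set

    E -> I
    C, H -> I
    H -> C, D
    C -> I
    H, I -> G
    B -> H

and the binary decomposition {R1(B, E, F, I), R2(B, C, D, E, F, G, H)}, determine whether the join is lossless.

Yes

Common attributes: R1 ∩ R2 = {B, E, F}.
Closure of {B, E, F}: E → I applies, adding I; B → H applies, adding H; H → C, D applies, adding C, D; H, I → G applies, adding G. So (B, E, F)⁺ = {B, C, D, E, F, G, H, I}.
This closure contains every attribute of R1, so R1 ∩ R2 → R1. The join is lossless.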